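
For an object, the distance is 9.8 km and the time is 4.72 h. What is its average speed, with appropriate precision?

2.1 km/h

average speed = 9.8 km ÷ 4.72 h = 2.07627118644… km/h.
9.8 has 2 significant figures; 4.72 has 3.
Division/multiplication keeps the fewest: 2 significant figures.
Rounded: 2.1 km/h.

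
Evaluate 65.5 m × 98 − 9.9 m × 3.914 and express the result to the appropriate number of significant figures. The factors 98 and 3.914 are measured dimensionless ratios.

65.5 × 98 = 6419 → 6.4 × 10³ m (2 s.f., last digit at the 10^2 place).
9.9 × 3.914 = 38.7486 → 39 m (2 s.f., last digit at the 10^0 place).
Difference: 6380.2514 m; keep the coarser place, 10^2.
Result: 6.4 × 10³ m.

6.4 × 10³ m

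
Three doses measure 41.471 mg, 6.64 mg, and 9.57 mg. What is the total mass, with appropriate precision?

41.471 mg + 6.64 mg + 9.57 mg = 57.681 mg.
Addition/subtraction keeps the fewest decimal places: 41.471 → 3 decimal places, 6.64 → 2 decimal places, 9.57 → 2 decimal places; limit is 2.
Rounded to 2 decimal places: 57.68 mg.

57.68 mg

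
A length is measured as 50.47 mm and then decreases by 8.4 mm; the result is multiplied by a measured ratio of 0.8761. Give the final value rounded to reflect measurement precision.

50.47 mm − 8.4 mm = 42.07 mm; the difference is limited to 1 decimal place (3 s.f.).
Carrying full precision, 42.07 × 0.8761 = 36.857527 mm; 0.8761 has 4 s.f., so the result keeps min(3, 4) = 3 s.f.
Rounded to 3 significant figures: 36.9 mm.

36.9 mm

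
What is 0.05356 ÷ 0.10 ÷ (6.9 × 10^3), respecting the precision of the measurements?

7.8 × 10^-5

0.05356 ÷ 0.10 ÷ (6.9 × 10^3) = 0.0000776231884058…
Multiplication/division keeps the fewest significant figures: 0.05356 → 4 s.f., 0.10 → 2 s.f., 6.9 × 10^3 → 2 s.f.; limit is 2.
Rounded to 2 significant figures: 7.8 × 10^-5.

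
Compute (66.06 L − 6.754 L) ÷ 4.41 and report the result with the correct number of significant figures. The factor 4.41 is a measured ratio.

66.06 L − 6.754 L = 59.306 L; the difference is limited to 2 decimal places (4 s.f.).
Carrying full precision, 59.306 ÷ 4.41 = 13.4480725624… L; 4.41 has 3 s.f., so the result keeps min(4, 3) = 3 s.f.
Rounded to 3 significant figures: 13.4 L.

13.4 L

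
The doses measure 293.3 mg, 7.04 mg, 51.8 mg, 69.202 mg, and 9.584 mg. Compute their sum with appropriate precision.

430.9 mg

293.3 mg + 7.04 mg + 51.8 mg + 69.202 mg + 9.584 mg = 430.926 mg.
Addition/subtraction keeps the fewest decimal places: 293.3 → 1 decimal place, 7.04 → 2 decimal places, 51.8 → 1 decimal place, 69.202 → 3 decimal places, 9.584 → 3 decimal places; limit is 1.
Rounded to 1 decimal place: 430.9 mg.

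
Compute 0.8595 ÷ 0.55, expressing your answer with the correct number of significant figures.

0.8595 ÷ 0.55 = 1.56272727273…
Multiplication/division keeps the fewest significant figures: 0.8595 → 4 s.f., 0.55 → 2 s.f.; limit is 2.
Rounded to 2 significant figures: 1.6.

1.6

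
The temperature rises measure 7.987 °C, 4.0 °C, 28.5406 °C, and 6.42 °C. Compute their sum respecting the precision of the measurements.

7.987 °C + 4.0 °C + 28.5406 °C + 6.42 °C = 46.9476 °C.
Addition/subtraction keeps the fewest decimal places: 7.987 → 3 decimal places, 4.0 → 1 decimal place, 28.5406 → 4 decimal places, 6.42 → 2 decimal places; limit is 1.
Rounded to 1 decimal place: 46.9 °C.

46.9 °C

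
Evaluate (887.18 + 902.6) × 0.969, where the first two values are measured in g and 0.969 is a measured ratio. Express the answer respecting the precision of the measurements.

1.73 × 10³ g

887.18 g + 902.6 g = 1789.78 g; the sum is limited to 1 decimal place (5 s.f.).
Carrying full precision, 1789.78 × 0.969 = 1734.29682 g; 0.969 has 3 s.f., so the result keeps min(5, 3) = 3 s.f.
Rounded to 3 significant figures: 1.73 × 10³ g.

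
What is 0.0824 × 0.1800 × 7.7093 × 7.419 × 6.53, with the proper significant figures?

0.0824 × 0.1800 × 7.7093 × 7.419 × 6.53 = 5.53953378347…
Multiplication/division keeps the fewest significant figures: 0.0824 → 3 s.f., 0.1800 → 4 s.f., 7.7093 → 5 s.f., 7.419 → 4 s.f., 6.53 → 3 s.f.; limit is 3.
Rounded to 3 significant figures: 5.54.

5.54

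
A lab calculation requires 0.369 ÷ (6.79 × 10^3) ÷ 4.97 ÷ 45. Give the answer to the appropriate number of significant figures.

0.369 ÷ (6.79 × 10^3) ÷ 4.97 ÷ 45 = 2.42989601823 × 10^-7…
Multiplication/division keeps the fewest significant figures: 0.369 → 3 s.f., 6.79 × 10^3 → 3 s.f., 4.97 → 3 s.f., 45 → 2 s.f.; limit is 2.
Rounded to 2 significant figures: 2.4 × 10^-7.

2.4 × 10^-7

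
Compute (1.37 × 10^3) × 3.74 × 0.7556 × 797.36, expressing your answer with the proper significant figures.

(1.37 × 10^3) × 3.74 × 0.7556 × 797.36 = 3087013.74974…
Multiplication/division keeps the fewest significant figures: 1.37 × 10^3 → 3 s.f., 3.74 → 3 s.f., 0.7556 → 4 s.f., 797.36 → 5 s.f.; limit is 3.
Rounded to 3 significant figures: 3.09 × 10^6.

3.09 × 10^6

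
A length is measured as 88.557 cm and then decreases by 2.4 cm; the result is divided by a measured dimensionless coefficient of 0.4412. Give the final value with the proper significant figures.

88.557 cm − 2.4 cm = 86.157 cm; the difference is limited to 1 decimal place (3 s.f.).
Carrying full precision, 86.157 ÷ 0.4412 = 195.278785131… cm; 0.4412 has 4 s.f., so the result keeps min(3, 4) = 3 s.f.
Rounded to 3 significant figures: 195 cm.

195 cm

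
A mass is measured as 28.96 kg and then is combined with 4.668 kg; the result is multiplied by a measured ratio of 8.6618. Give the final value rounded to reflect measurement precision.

291.3 kg

28.96 kg + 4.668 kg = 33.628 kg; the sum is limited to 2 decimal places (4 s.f.).
Carrying full precision, 33.628 × 8.6618 = 291.2790104 kg; 8.6618 has 5 s.f., so the result keeps min(4, 5) = 4 s.f.
Rounded to 4 significant figures: 291.3 kg.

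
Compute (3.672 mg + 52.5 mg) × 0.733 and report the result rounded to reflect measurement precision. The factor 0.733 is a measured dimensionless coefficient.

41.2 mg

3.672 mg + 52.5 mg = 56.172 mg; the sum is limited to 1 decimal place (3 s.f.).
Carrying full precision, 56.172 × 0.733 = 41.174076 mg; 0.733 has 3 s.f., so the result keeps min(3, 3) = 3 s.f.
Rounded to 3 significant figures: 41.2 mg.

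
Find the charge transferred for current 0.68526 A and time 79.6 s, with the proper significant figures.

charge transferred = 0.68526 A × 79.6 s = 54.546696 C.
0.68526 has 5 significant figures; 79.6 has 3.
Division/multiplication keeps the fewest: 3 significant figures.
Rounded: 54.5 C.

54.5 C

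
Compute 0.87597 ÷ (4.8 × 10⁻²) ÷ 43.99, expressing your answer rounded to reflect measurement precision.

0.41

0.87597 ÷ (4.8 × 10⁻²) ÷ 43.99 = 0.414852807456…
Multiplication/division keeps the fewest significant figures: 0.87597 → 5 s.f., 4.8 × 10⁻² → 2 s.f., 43.99 → 4 s.f.; limit is 2.
Rounded to 2 significant figures: 0.41.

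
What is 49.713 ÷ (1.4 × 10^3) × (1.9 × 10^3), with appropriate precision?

49.713 ÷ (1.4 × 10^3) × (1.9 × 10^3) = 67.4676428571…
Multiplication/division keeps the fewest significant figures: 49.713 → 5 s.f., 1.4 × 10^3 → 2 s.f., 1.9 × 10^3 → 2 s.f.; limit is 2.
Rounded to 2 significant figures: 67.

67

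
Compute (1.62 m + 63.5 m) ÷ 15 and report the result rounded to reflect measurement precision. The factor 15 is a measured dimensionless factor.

4.3 m

1.62 m + 63.5 m = 65.12 m; the sum is limited to 1 decimal place (3 s.f.).
Carrying full precision, 65.12 ÷ 15 = 4.34133333333… m; 15 has 2 s.f., so the result keeps min(3, 2) = 2 s.f.
Rounded to 2 significant figures: 4.3 m.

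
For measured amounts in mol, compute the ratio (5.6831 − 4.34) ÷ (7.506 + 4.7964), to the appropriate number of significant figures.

0.109

5.6831 − 4.34 = 1.3431, limited to 2 d.p. → 3 s.f.; 7.506 + 4.7964 = 12.3024, limited to 3 d.p. → 5 s.f.
Carrying full precision, 1.3431 ÷ 12.3024 = 0.109173819742…; keep min(3, 5) = 3 s.f.
Rounded to 3 significant figures: 0.109.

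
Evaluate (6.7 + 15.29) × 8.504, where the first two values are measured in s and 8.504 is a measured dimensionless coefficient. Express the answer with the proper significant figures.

187 s

6.7 s + 15.29 s = 21.99 s; the sum is limited to 1 decimal place (3 s.f.).
Carrying full precision, 21.99 × 8.504 = 187.00296 s; 8.504 has 4 s.f., so the result keeps min(3, 4) = 3 s.f.
Rounded to 3 significant figures: 187 s.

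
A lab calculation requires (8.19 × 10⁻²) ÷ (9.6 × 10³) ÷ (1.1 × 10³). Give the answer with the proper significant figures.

7.8 × 10⁻⁹

(8.19 × 10⁻²) ÷ (9.6 × 10³) ÷ (1.1 × 10³) = 7.75568181818 × 10^-9…
Multiplication/division keeps the fewest significant figures: 8.19 × 10⁻² → 3 s.f., 9.6 × 10³ → 2 s.f., 1.1 × 10³ → 2 s.f.; limit is 2.
Rounded to 2 significant figures: 7.8 × 10⁻⁹.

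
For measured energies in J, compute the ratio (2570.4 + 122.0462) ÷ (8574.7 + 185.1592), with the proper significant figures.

0.30736

2570.4 + 122.0462 = 2692.4462, limited to 1 d.p. → 5 s.f.; 8574.7 + 185.1592 = 8759.8592, limited to 1 d.p. → 5 s.f.
Carrying full precision, 2692.4462 ÷ 8759.8592 = 0.307361812391…; keep min(5, 5) = 5 s.f.
Rounded to 5 significant figures: 0.30736.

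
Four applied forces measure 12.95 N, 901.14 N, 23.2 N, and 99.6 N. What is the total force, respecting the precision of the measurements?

1036.9 N

12.95 N + 901.14 N + 23.2 N + 99.6 N = 1036.89 N.
Addition/subtraction keeps the fewest decimal places: 12.95 → 2 decimal places, 901.14 → 2 decimal places, 23.2 → 1 decimal place, 99.6 → 1 decimal place; limit is 1.
Rounded to 1 decimal place: 1036.9 N.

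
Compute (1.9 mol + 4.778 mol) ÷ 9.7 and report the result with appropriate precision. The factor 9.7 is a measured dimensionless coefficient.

1.9 mol + 4.778 mol = 6.678 mol; the sum is limited to 1 decimal place (2 s.f.).
Carrying full precision, 6.678 ÷ 9.7 = 0.688453608247… mol; 9.7 has 2 s.f., so the result keeps min(2, 2) = 2 s.f.
Rounded to 2 significant figures: 0.69 mol.

0.69 mol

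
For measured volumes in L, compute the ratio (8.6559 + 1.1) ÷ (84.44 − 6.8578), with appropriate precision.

8.6559 + 1.1 = 9.7559, limited to 1 d.p. → 2 s.f.; 84.44 − 6.8578 = 77.5822, limited to 2 d.p. → 4 s.f.
Carrying full precision, 9.7559 ÷ 77.5822 = 0.125749205359…; keep min(2, 4) = 2 s.f.
Rounded to 2 significant figures: 0.13.

0.13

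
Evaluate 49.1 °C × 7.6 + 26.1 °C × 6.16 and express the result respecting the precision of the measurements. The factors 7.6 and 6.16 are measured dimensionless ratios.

49.1 × 7.6 = 373.16 → 3.7 × 10^2 °C (2 s.f., last digit at the 10^1 place).
26.1 × 6.16 = 160.776 → 161 °C (3 s.f., last digit at the 10^0 place).
Sum: 533.936 °C; keep the coarser place, 10^1.
Result: 5.3 × 10^2 °C.

5.3 × 10^2 °C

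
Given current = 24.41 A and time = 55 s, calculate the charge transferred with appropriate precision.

1.3 × 10³ C

charge transferred = 24.41 A × 55 s = 1342.55 C.
24.41 has 4 significant figures; 55 has 2.
Division/multiplication keeps the fewest: 2 significant figures.
Rounded: 1.3 × 10³ C.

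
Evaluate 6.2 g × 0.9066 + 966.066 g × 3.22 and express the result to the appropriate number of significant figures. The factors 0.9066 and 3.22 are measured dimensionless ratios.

6.2 × 0.9066 = 5.62092 → 5.6 g (2 s.f., last digit at the 10^-1 place).
966.066 × 3.22 = 3110.73252 → 3.11 × 10^3 g (3 s.f., last digit at the 10^1 place).
Sum: 3116.35344 g; keep the coarser place, 10^1.
Result: 3.12 × 10^3 g.

3.12 × 10^3 g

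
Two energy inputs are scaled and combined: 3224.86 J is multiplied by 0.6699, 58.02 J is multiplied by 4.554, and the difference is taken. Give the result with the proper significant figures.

3224.86 × 0.6699 = 2160.333714 → 2.160 × 10³ J (4 s.f., last digit at the 10^0 place).
58.02 × 4.554 = 264.22308 → 264.2 J (4 s.f., last digit at the 10^-1 place).
Difference: 1896.110634 J; keep the coarser place, 10^0.
Result: 1896 J.

1896 J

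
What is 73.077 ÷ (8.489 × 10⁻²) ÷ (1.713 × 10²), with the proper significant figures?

5.025

73.077 ÷ (8.489 × 10⁻²) ÷ (1.713 × 10²) = 5.02535577617…
Multiplication/division keeps the fewest significant figures: 73.077 → 5 s.f., 8.489 × 10⁻² → 4 s.f., 1.713 × 10² → 4 s.f.; limit is 4.
Rounded to 4 significant figures: 5.025.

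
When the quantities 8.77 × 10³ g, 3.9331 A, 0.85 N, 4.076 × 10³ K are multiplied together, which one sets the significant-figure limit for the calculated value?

8.77 × 10³ g → 3 s.f.; 3.9331 A → 5 s.f.; 0.85 N → 2 s.f.; 4.076 × 10³ K → 4 s.f.
The fewest is 2 significant figures, from 0.85 N.

0.85 N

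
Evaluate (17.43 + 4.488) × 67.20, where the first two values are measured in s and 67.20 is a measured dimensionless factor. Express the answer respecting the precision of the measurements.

17.43 s + 4.488 s = 21.918 s; the sum is limited to 2 decimal places (4 s.f.).
Carrying full precision, 21.918 × 67.20 = 1472.8896 s; 67.20 has 4 s.f., so the result keeps min(4, 4) = 4 s.f.
Rounded to 4 significant figures: 1.473 × 10³ s.

1.473 × 10³ s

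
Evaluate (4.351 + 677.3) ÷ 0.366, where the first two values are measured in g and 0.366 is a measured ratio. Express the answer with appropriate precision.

1.86 × 10³ g

4.351 g + 677.3 g = 681.651 g; the sum is limited to 1 decimal place (4 s.f.).
Carrying full precision, 681.651 ÷ 0.366 = 1862.43442623… g; 0.366 has 3 s.f., so the result keeps min(4, 3) = 3 s.f.
Rounded to 3 significant figures: 1.86 × 10³ g.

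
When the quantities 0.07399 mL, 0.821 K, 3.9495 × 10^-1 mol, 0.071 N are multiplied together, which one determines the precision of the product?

0.07399 mL → 4 s.f.; 0.821 K → 3 s.f.; 3.9495 × 10^-1 mol → 5 s.f.; 0.071 N → 2 s.f.
The fewest is 2 significant figures, from 0.071 N.

0.071 N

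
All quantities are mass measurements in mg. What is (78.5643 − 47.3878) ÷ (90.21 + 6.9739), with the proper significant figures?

0.3208

78.5643 − 47.3878 = 31.1765, limited to 4 d.p. → 6 s.f.; 90.21 + 6.9739 = 97.1839, limited to 2 d.p. → 4 s.f.
Carrying full precision, 31.1765 ÷ 97.1839 = 0.320799021237…; keep min(6, 4) = 4 s.f.
Rounded to 4 significant figures: 0.3208.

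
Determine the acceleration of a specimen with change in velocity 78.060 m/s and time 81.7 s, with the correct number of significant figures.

0.955 m/s²

acceleration = 78.060 m/s ÷ 81.7 s = 0.955446756426… m/s².
78.060 has 5 significant figures; 81.7 has 3.
Division/multiplication keeps the fewest: 3 significant figures.
Rounded: 0.955 m/s².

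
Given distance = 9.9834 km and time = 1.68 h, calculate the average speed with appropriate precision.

average speed = 9.9834 km ÷ 1.68 h = 5.9425 km/h.
9.9834 has 5 significant figures; 1.68 has 3.
Division/multiplication keeps the fewest: 3 significant figures.
Rounded: 5.94 km/h.

5.94 km/h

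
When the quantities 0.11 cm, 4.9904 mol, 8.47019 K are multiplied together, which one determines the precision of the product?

0.11 cm → 2 s.f.; 4.9904 mol → 5 s.f.; 8.47019 K → 6 s.f.
The fewest is 2 significant figures, from 0.11 cm.

0.11 cm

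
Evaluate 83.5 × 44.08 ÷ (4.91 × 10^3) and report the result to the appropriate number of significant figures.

0.750

83.5 × 44.08 ÷ (4.91 × 10^3) = 0.749629327902…
Multiplication/division keeps the fewest significant figures: 83.5 → 3 s.f., 44.08 → 4 s.f., 4.91 × 10^3 → 3 s.f.; limit is 3.
Rounded to 3 significant figures: 0.750.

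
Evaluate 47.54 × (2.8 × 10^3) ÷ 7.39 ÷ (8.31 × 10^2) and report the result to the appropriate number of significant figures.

47.54 × (2.8 × 10^3) ÷ 7.39 ÷ (8.31 × 10^2) = 21.6756308733…
Multiplication/division keeps the fewest significant figures: 47.54 → 4 s.f., 2.8 × 10^3 → 2 s.f., 7.39 → 3 s.f., 8.31 × 10^2 → 3 s.f.; limit is 2.
Rounded to 2 significant figures: 22.

22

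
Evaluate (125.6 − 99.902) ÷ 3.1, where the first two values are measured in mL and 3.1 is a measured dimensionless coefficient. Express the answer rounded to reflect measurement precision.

8.3 mL

125.6 mL − 99.902 mL = 25.698 mL; the difference is limited to 1 decimal place (3 s.f.).
Carrying full precision, 25.698 ÷ 3.1 = 8.28967741935… mL; 3.1 has 2 s.f., so the result keeps min(3, 2) = 2 s.f.
Rounded to 2 significant figures: 8.3 mL.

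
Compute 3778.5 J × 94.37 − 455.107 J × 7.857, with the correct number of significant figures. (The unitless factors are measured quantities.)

3778.5 × 94.37 = 356577.045 → 3.566 × 10^5 J (4 s.f., last digit at the 10^2 place).
455.107 × 7.857 = 3575.775699 → 3576 J (4 s.f., last digit at the 10^0 place).
Difference: 353001.269301 J; keep the coarser place, 10^2.
Result: 3.530 × 10^5 J.

3.530 × 10^5 J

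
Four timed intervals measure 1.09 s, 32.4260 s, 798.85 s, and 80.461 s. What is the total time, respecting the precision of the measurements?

912.83 s

1.09 s + 32.4260 s + 798.85 s + 80.461 s = 912.8270 s.
Addition/subtraction keeps the fewest decimal places: 1.09 → 2 decimal places, 32.4260 → 4 decimal places, 798.85 → 2 decimal places, 80.461 → 3 decimal places; limit is 2.
Rounded to 2 decimal places: 912.83 s.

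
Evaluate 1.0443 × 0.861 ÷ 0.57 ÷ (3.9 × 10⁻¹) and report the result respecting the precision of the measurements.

1.0443 × 0.861 ÷ 0.57 ÷ (3.9 × 10⁻¹) = 4.04472469636…
Multiplication/division keeps the fewest significant figures: 1.0443 → 5 s.f., 0.861 → 3 s.f., 0.57 → 2 s.f., 3.9 × 10⁻¹ → 2 s.f.; limit is 2.
Rounded to 2 significant figures: 4.0.

4.0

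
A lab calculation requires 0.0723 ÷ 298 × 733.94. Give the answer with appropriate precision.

1.78 × 10^-1

0.0723 ÷ 298 × 733.94 = 0.178066651007…
Multiplication/division keeps the fewest significant figures: 0.0723 → 3 s.f., 298 → 3 s.f., 733.94 → 5 s.f.; limit is 3.
Rounded to 3 significant figures: 1.78 × 10^-1.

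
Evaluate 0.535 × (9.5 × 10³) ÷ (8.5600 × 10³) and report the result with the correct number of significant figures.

0.535 × (9.5 × 10³) ÷ (8.5600 × 10³) = 0.59375
Multiplication/division keeps the fewest significant figures: 0.535 → 3 s.f., 9.5 × 10³ → 2 s.f., 8.5600 × 10³ → 5 s.f.; limit is 2.
Rounded to 2 significant figures: 0.59.

0.59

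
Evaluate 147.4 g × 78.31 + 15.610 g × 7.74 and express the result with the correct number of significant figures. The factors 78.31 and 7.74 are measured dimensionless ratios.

1.166 × 10⁴ g

147.4 × 78.31 = 11542.894 → 1.154 × 10⁴ g (4 s.f., last digit at the 10^1 place).
15.610 × 7.74 = 120.8214 → 121 g (3 s.f., last digit at the 10^0 place).
Sum: 11663.7154 g; keep the coarser place, 10^1.
Result: 1.166 × 10⁴ g.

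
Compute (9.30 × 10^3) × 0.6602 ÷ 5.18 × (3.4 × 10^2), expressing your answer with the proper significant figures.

(9.30 × 10^3) × 0.6602 ÷ 5.18 × (3.4 × 10^2) = 403002.393822…
Multiplication/division keeps the fewest significant figures: 9.30 × 10^3 → 3 s.f., 0.6602 → 4 s.f., 5.18 → 3 s.f., 3.4 × 10^2 → 2 s.f.; limit is 2.
Rounded to 2 significant figures: 4.0 × 10^5.

4.0 × 10^5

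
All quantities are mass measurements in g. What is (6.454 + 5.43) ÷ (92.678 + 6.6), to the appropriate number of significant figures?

6.454 + 5.43 = 11.884, limited to 2 d.p. → 4 s.f.; 92.678 + 6.6 = 99.278, limited to 1 d.p. → 3 s.f.
Carrying full precision, 11.884 ÷ 99.278 = 0.119704264792…; keep min(4, 3) = 3 s.f.
Rounded to 3 significant figures: 0.120.

0.120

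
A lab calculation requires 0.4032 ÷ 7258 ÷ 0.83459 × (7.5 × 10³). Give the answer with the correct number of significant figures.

0.4032 ÷ 7258 ÷ 0.83459 × (7.5 × 10³) = 0.499219621011…
Multiplication/division keeps the fewest significant figures: 0.4032 → 4 s.f., 7258 → 4 s.f., 0.83459 → 5 s.f., 7.5 × 10³ → 2 s.f.; limit is 2.
Rounded to 2 significant figures: 0.50.

0.50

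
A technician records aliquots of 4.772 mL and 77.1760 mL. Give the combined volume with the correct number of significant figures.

81.948 mL

4.772 mL + 77.1760 mL = 81.9480 mL.
Addition/subtraction keeps the fewest decimal places: 4.772 → 3 decimal places, 77.1760 → 4 decimal places; limit is 3.
Rounded to 3 decimal places: 81.948 mL.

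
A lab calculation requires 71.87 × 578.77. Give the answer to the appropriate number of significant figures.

71.87 × 578.77 = 41596.1999
Multiplication/division keeps the fewest significant figures: 71.87 → 4 s.f., 578.77 → 5 s.f.; limit is 4.
Rounded to 4 significant figures: 4.160 × 10^4.

4.160 × 10^4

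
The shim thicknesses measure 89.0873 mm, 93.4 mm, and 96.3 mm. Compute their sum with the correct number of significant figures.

278.8 mm

89.0873 mm + 93.4 mm + 96.3 mm = 278.7873 mm.
Addition/subtraction keeps the fewest decimal places: 89.0873 → 4 decimal places, 93.4 → 1 decimal place, 96.3 → 1 decimal place; limit is 1.
Rounded to 1 decimal place: 278.8 mm.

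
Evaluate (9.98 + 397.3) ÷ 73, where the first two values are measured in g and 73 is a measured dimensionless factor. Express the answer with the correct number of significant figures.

9.98 g + 397.3 g = 407.28 g; the sum is limited to 1 decimal place (4 s.f.).
Carrying full precision, 407.28 ÷ 73 = 5.57917808219… g; 73 has 2 s.f., so the result keeps min(4, 2) = 2 s.f.
Rounded to 2 significant figures: 5.6 g.

5.6 g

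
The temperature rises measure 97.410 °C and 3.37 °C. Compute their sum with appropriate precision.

100.78 °C

97.410 °C + 3.37 °C = 100.780 °C.
Addition/subtraction keeps the fewest decimal places: 97.410 → 3 decimal places, 3.37 → 2 decimal places; limit is 2.
Rounded to 2 decimal places: 100.78 °C.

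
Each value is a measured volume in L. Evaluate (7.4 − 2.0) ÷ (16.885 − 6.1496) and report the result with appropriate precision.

7.4 − 2.0 = 5.4, limited to 1 d.p. → 2 s.f.; 16.885 − 6.1496 = 10.7354, limited to 3 d.p. → 5 s.f.
Carrying full precision, 5.4 ÷ 10.7354 = 0.503008737448…; keep min(2, 5) = 2 s.f.
Rounded to 2 significant figures: 5.0 × 10⁻¹.

5.0 × 10⁻¹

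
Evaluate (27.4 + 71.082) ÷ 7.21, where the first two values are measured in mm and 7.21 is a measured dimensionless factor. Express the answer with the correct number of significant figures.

13.7 mm

27.4 mm + 71.082 mm = 98.482 mm; the sum is limited to 1 decimal place (3 s.f.).
Carrying full precision, 98.482 ÷ 7.21 = 13.6590846047… mm; 7.21 has 3 s.f., so the result keeps min(3, 3) = 3 s.f.
Rounded to 3 significant figures: 13.7 mm.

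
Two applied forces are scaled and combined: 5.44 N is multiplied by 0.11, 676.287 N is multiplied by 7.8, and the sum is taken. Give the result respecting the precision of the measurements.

5.3 × 10³ N

5.44 × 0.11 = 0.5984 → 0.60 N (2 s.f., last digit at the 10^-2 place).
676.287 × 7.8 = 5275.0386 → 5.3 × 10³ N (2 s.f., last digit at the 10^2 place).
Sum: 5275.637 N; keep the coarser place, 10^2.
Result: 5.3 × 10³ N.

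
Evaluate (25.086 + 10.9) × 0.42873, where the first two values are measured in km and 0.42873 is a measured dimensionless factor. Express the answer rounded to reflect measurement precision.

15.4 km

25.086 km + 10.9 km = 35.986 km; the sum is limited to 1 decimal place (3 s.f.).
Carrying full precision, 35.986 × 0.42873 = 15.42827778 km; 0.42873 has 5 s.f., so the result keeps min(3, 5) = 3 s.f.
Rounded to 3 significant figures: 15.4 km.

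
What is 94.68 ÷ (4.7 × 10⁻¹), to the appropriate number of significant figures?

2.0 × 10²

94.68 ÷ (4.7 × 10⁻¹) = 201.446808511…
Multiplication/division keeps the fewest significant figures: 94.68 → 4 s.f., 4.7 × 10⁻¹ → 2 s.f.; limit is 2.
Rounded to 2 significant figures: 2.0 × 10².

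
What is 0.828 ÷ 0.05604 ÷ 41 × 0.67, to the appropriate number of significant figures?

2.4 × 10^-1

0.828 ÷ 0.05604 ÷ 41 × 0.67 = 0.241447746383…
Multiplication/division keeps the fewest significant figures: 0.828 → 3 s.f., 0.05604 → 4 s.f., 41 → 2 s.f., 0.67 → 2 s.f.; limit is 2.
Rounded to 2 significant figures: 2.4 × 10^-1.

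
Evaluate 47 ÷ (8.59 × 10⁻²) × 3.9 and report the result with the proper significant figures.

47 ÷ (8.59 × 10⁻²) × 3.9 = 2133.8766007…
Multiplication/division keeps the fewest significant figures: 47 → 2 s.f., 8.59 × 10⁻² → 3 s.f., 3.9 → 2 s.f.; limit is 2.
Rounded to 2 significant figures: 2.1 × 10³.

2.1 × 10³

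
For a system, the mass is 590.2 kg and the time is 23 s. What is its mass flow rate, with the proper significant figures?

mass flow rate = 590.2 kg ÷ 23 s = 25.6608695652… kg/s.
590.2 has 4 significant figures; 23 has 2.
Division/multiplication keeps the fewest: 2 significant figures.
Rounded: 26 kg/s.

26 kg/s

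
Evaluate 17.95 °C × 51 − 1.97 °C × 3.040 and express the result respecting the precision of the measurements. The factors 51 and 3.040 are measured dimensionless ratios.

9.1 × 10^2 °C

17.95 × 51 = 915.45 → 9.2 × 10^2 °C (2 s.f., last digit at the 10^1 place).
1.97 × 3.040 = 5.9888 → 5.99 °C (3 s.f., last digit at the 10^-2 place).
Difference: 909.4612 °C; keep the coarser place, 10^1.
Result: 9.1 × 10^2 °C.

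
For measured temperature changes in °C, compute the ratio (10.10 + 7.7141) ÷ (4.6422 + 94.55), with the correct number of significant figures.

0.1796

10.10 + 7.7141 = 17.8141, limited to 2 d.p. → 4 s.f.; 4.6422 + 94.55 = 99.1922, limited to 2 d.p. → 4 s.f.
Carrying full precision, 17.8141 ÷ 99.1922 = 0.179591742093…; keep min(4, 4) = 4 s.f.
Rounded to 4 significant figures: 0.1796.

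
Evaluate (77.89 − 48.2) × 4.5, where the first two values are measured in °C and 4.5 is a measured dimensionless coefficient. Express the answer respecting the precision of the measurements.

77.89 °C − 48.2 °C = 29.69 °C; the difference is limited to 1 decimal place (3 s.f.).
Carrying full precision, 29.69 × 4.5 = 133.605 °C; 4.5 has 2 s.f., so the result keeps min(3, 2) = 2 s.f.
Rounded to 2 significant figures: 1.3 × 10² °C.

1.3 × 10² °C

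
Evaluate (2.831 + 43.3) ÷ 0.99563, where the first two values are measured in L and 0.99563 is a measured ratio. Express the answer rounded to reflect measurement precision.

46.3 L

2.831 L + 43.3 L = 46.131 L; the sum is limited to 1 decimal place (3 s.f.).
Carrying full precision, 46.131 ÷ 0.99563 = 46.3334772958… L; 0.99563 has 5 s.f., so the result keeps min(3, 5) = 3 s.f.
Rounded to 3 significant figures: 46.3 L.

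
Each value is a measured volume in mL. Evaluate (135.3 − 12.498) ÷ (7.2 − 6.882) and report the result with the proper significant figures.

4 × 10²

135.3 − 12.498 = 122.802, limited to 1 d.p. → 4 s.f.; 7.2 − 6.882 = 0.318, limited to 1 d.p. → 1 s.f.
Carrying full precision, 122.802 ÷ 0.318 = 386.169811321…; keep min(4, 1) = 1 s.f.
Rounded to 1 significant figure: 4 × 10².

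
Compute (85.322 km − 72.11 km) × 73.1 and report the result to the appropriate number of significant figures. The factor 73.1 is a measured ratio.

966 km

85.322 km − 72.11 km = 13.212 km; the difference is limited to 2 decimal places (4 s.f.).
Carrying full precision, 13.212 × 73.1 = 965.7972 km; 73.1 has 3 s.f., so the result keeps min(4, 3) = 3 s.f.
Rounded to 3 significant figures: 966 km.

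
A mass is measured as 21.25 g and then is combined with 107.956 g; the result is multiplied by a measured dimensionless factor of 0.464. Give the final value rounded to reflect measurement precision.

21.25 g + 107.956 g = 129.206 g; the sum is limited to 2 decimal places (5 s.f.).
Carrying full precision, 129.206 × 0.464 = 59.951584 g; 0.464 has 3 s.f., so the result keeps min(5, 3) = 3 s.f.
Rounded to 3 significant figures: 60.0 g.

60.0 g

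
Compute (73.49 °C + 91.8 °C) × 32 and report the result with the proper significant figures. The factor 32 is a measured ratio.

73.49 °C + 91.8 °C = 165.29 °C; the sum is limited to 1 decimal place (4 s.f.).
Carrying full precision, 165.29 × 32 = 5289.28 °C; 32 has 2 s.f., so the result keeps min(4, 2) = 2 s.f.
Rounded to 2 significant figures: 5.3 × 10³ °C.

5.3 × 10³ °C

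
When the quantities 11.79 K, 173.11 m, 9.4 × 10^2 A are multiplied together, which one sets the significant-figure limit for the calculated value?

9.4 × 10^2 A

11.79 K → 4 s.f.; 173.11 m → 5 s.f.; 9.4 × 10^2 A → 2 s.f.
The fewest is 2 significant figures, from 9.4 × 10^2 A.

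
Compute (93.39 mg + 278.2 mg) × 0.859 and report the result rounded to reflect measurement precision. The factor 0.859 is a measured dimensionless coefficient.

319 mg

93.39 mg + 278.2 mg = 371.59 mg; the sum is limited to 1 decimal place (4 s.f.).
Carrying full precision, 371.59 × 0.859 = 319.19581 mg; 0.859 has 3 s.f., so the result keeps min(4, 3) = 3 s.f.
Rounded to 3 significant figures: 319 mg.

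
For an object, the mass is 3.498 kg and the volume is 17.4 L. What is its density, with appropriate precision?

density = 3.498 kg ÷ 17.4 L = 0.201034482759… kg/L.
3.498 has 4 significant figures; 17.4 has 3.
Division/multiplication keeps the fewest: 3 significant figures.
Rounded: 0.201 kg/L.

0.201 kg/L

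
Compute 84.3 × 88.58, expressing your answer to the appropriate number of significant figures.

84.3 × 88.58 = 7467.294
Multiplication/division keeps the fewest significant figures: 84.3 → 3 s.f., 88.58 → 4 s.f.; limit is 3.
Rounded to 3 significant figures: 7.47 × 10^3.

7.47 × 10^3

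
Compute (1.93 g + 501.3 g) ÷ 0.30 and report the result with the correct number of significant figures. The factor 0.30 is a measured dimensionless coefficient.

1.7 × 10³ g

1.93 g + 501.3 g = 503.23 g; the sum is limited to 1 decimal place (4 s.f.).
Carrying full precision, 503.23 ÷ 0.30 = 1677.43333333… g; 0.30 has 2 s.f., so the result keeps min(4, 2) = 2 s.f.
Rounded to 2 significant figures: 1.7 × 10³ g.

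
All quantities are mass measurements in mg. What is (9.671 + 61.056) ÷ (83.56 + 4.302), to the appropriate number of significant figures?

0.8050

9.671 + 61.056 = 70.727, limited to 3 d.p. → 5 s.f.; 83.56 + 4.302 = 87.862, limited to 2 d.p. → 4 s.f.
Carrying full precision, 70.727 ÷ 87.862 = 0.804978261364…; keep min(5, 4) = 4 s.f.
Rounded to 4 significant figures: 0.8050.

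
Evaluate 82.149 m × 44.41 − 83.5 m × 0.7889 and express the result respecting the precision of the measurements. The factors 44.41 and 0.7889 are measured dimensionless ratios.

82.149 × 44.41 = 3648.23709 → 3.648 × 10^3 m (4 s.f., last digit at the 10^0 place).
83.5 × 0.7889 = 65.87315 → 65.9 m (3 s.f., last digit at the 10^-1 place).
Difference: 3582.36394 m; keep the coarser place, 10^0.
Result: 3582 m.

3582 m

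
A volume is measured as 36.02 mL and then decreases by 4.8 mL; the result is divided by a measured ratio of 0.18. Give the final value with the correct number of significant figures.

1.7 × 10² mL

36.02 mL − 4.8 mL = 31.22 mL; the difference is limited to 1 decimal place (3 s.f.).
Carrying full precision, 31.22 ÷ 0.18 = 173.444444444… mL; 0.18 has 2 s.f., so the result keeps min(3, 2) = 2 s.f.
Rounded to 2 significant figures: 1.7 × 10² mL.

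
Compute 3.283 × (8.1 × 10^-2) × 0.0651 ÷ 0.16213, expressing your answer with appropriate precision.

3.283 × (8.1 × 10^-2) × 0.0651 ÷ 0.16213 = 0.106775965583…
Multiplication/division keeps the fewest significant figures: 3.283 → 4 s.f., 8.1 × 10^-2 → 2 s.f., 0.0651 → 3 s.f., 0.16213 → 5 s.f.; limit is 2.
Rounded to 2 significant figures: 0.11.

0.11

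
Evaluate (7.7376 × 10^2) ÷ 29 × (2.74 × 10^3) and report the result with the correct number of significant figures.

7.3 × 10^4

(7.7376 × 10^2) ÷ 29 × (2.74 × 10^3) = 73106.9793103…
Multiplication/division keeps the fewest significant figures: 7.7376 × 10^2 → 5 s.f., 29 → 2 s.f., 2.74 × 10^3 → 3 s.f.; limit is 2.
Rounded to 2 significant figures: 7.3 × 10^4.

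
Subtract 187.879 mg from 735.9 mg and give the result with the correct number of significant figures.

548.0 mg

735.9 mg − 187.879 mg = 548.021 mg.
Addition/subtraction keeps the fewest decimal places: 735.9 → 1 decimal place, 187.879 → 3 decimal places; limit is 1.
Rounded to 1 decimal place: 548.0 mg.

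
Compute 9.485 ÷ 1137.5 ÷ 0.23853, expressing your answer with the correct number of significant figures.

9.485 ÷ 1137.5 ÷ 0.23853 = 0.0349577056909…
Multiplication/division keeps the fewest significant figures: 9.485 → 4 s.f., 1137.5 → 5 s.f., 0.23853 → 5 s.f.; limit is 4.
Rounded to 4 significant figures: 0.03496.

0.03496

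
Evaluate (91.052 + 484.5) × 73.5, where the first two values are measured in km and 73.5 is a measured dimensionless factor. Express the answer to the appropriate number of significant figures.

4.23 × 10^4 km

91.052 km + 484.5 km = 575.552 km; the sum is limited to 1 decimal place (4 s.f.).
Carrying full precision, 575.552 × 73.5 = 42303.072 km; 73.5 has 3 s.f., so the result keeps min(4, 3) = 3 s.f.
Rounded to 3 significant figures: 4.23 × 10^4 km.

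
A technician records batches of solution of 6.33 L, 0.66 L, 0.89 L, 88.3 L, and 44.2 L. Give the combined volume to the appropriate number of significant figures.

6.33 L + 0.66 L + 0.89 L + 88.3 L + 44.2 L = 140.38 L.
Addition/subtraction keeps the fewest decimal places: 6.33 → 2 decimal places, 0.66 → 2 decimal places, 0.89 → 2 decimal places, 88.3 → 1 decimal place, 44.2 → 1 decimal place; limit is 1.
Rounded to 1 decimal place: 1.404 × 10² L.

1.404 × 10² L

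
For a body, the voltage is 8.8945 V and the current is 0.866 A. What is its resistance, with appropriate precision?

resistance = 8.8945 V ÷ 0.866 A = 10.2707852194… Ω.
8.8945 has 5 significant figures; 0.866 has 3.
Division/multiplication keeps the fewest: 3 significant figures.
Rounded: 10.3 Ω.

10.3 Ω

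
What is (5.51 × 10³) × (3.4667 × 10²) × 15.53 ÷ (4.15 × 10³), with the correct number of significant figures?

7.15 × 10³

(5.51 × 10³) × (3.4667 × 10²) × 15.53 ÷ (4.15 × 10³) = 7148.10985566…
Multiplication/division keeps the fewest significant figures: 5.51 × 10³ → 3 s.f., 3.4667 × 10² → 5 s.f., 15.53 → 4 s.f., 4.15 × 10³ → 3 s.f.; limit is 3.
Rounded to 3 significant figures: 7.15 × 10³.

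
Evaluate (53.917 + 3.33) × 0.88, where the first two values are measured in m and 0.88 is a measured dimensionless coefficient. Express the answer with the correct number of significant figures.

53.917 m + 3.33 m = 57.247 m; the sum is limited to 2 decimal places (4 s.f.).
Carrying full precision, 57.247 × 0.88 = 50.37736 m; 0.88 has 2 s.f., so the result keeps min(4, 2) = 2 s.f.
Rounded to 2 significant figures: 5.0 × 10¹ m.

5.0 × 10¹ m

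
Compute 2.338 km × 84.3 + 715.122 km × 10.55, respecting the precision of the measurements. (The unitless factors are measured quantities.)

2.338 × 84.3 = 197.0934 → 197 km (3 s.f., last digit at the 10^0 place).
715.122 × 10.55 = 7544.5371 → 7545 km (4 s.f., last digit at the 10^0 place).
Sum: 7741.6305 km; keep the coarser place, 10^0.
Result: 7742 km.

7742 km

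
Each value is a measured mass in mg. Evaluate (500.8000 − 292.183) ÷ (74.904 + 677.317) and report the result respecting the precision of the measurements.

500.8000 − 292.183 = 208.6170, limited to 3 d.p. → 6 s.f.; 74.904 + 677.317 = 752.221, limited to 3 d.p. → 6 s.f.
Carrying full precision, 208.6170 ÷ 752.221 = 0.277334719451…; keep min(6, 6) = 6 s.f.
Rounded to 6 significant figures: 0.277335.

0.277335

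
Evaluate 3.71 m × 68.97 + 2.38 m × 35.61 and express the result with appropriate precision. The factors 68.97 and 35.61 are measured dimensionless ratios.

3.41 × 10^2 m

3.71 × 68.97 = 255.8787 → 256 m (3 s.f., last digit at the 10^0 place).
2.38 × 35.61 = 84.7518 → 84.8 m (3 s.f., last digit at the 10^-1 place).
Sum: 340.6305 m; keep the coarser place, 10^0.
Result: 3.41 × 10^2 m.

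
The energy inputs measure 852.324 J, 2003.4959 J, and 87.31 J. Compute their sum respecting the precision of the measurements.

2943.13 J

852.324 J + 2003.4959 J + 87.31 J = 2943.1299 J.
Addition/subtraction keeps the fewest decimal places: 852.324 → 3 decimal places, 2003.4959 → 4 decimal places, 87.31 → 2 decimal places; limit is 2.
Rounded to 2 decimal places: 2943.13 J.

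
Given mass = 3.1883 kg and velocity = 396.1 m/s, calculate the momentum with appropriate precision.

1263 kg·m/s

momentum = 3.1883 kg × 396.1 m/s = 1262.88563 kg·m/s.
3.1883 has 5 significant figures; 396.1 has 4.
Division/multiplication keeps the fewest: 4 significant figures.
Rounded: 1263 kg·m/s.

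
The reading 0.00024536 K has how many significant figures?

5

0.00024536: leading zeros are not significant.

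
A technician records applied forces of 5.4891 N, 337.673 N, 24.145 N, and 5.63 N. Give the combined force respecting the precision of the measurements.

372.94 N

5.4891 N + 337.673 N + 24.145 N + 5.63 N = 372.9371 N.
Addition/subtraction keeps the fewest decimal places: 5.4891 → 4 decimal places, 337.673 → 3 decimal places, 24.145 → 3 decimal places, 5.63 → 2 decimal places; limit is 2.
Rounded to 2 decimal places: 372.94 N.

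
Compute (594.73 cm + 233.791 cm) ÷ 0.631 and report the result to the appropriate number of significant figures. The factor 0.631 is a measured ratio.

1.31 × 10^3 cm

594.73 cm + 233.791 cm = 828.521 cm; the sum is limited to 2 decimal places (5 s.f.).
Carrying full precision, 828.521 ÷ 0.631 = 1313.02852615… cm; 0.631 has 3 s.f., so the result keeps min(5, 3) = 3 s.f.
Rounded to 3 significant figures: 1.31 × 10^3 cm.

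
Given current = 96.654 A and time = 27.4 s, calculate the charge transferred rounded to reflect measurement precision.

charge transferred = 96.654 A × 27.4 s = 2648.3196 C.
96.654 has 5 significant figures; 27.4 has 3.
Division/multiplication keeps the fewest: 3 significant figures.
Rounded: 2.65 × 10^3 C.

2.65 × 10^3 C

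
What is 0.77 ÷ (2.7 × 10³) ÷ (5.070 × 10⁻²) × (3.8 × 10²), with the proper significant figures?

2.1

0.77 ÷ (2.7 × 10³) ÷ (5.070 × 10⁻²) × (3.8 × 10²) = 2.1374826503…
Multiplication/division keeps the fewest significant figures: 0.77 → 2 s.f., 2.7 × 10³ → 2 s.f., 5.070 × 10⁻² → 4 s.f., 3.8 × 10² → 2 s.f.; limit is 2.
Rounded to 2 significant figures: 2.1.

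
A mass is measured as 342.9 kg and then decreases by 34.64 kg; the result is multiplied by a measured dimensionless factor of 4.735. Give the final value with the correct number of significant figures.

342.9 kg − 34.64 kg = 308.26 kg; the difference is limited to 1 decimal place (4 s.f.).
Carrying full precision, 308.26 × 4.735 = 1459.6111 kg; 4.735 has 4 s.f., so the result keeps min(4, 4) = 4 s.f.
Rounded to 4 significant figures: 1.460 × 10³ kg.

1.460 × 10³ kg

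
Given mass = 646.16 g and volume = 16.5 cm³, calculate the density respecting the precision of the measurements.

density = 646.16 g ÷ 16.5 cm³ = 39.1612121212… g/cm³.
646.16 has 5 significant figures; 16.5 has 3.
Division/multiplication keeps the fewest: 3 significant figures.
Rounded: 39.2 g/cm³.

39.2 g/cm³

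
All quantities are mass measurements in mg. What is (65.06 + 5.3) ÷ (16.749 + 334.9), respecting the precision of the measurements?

65.06 + 5.3 = 70.36, limited to 1 d.p. → 3 s.f.; 16.749 + 334.9 = 351.649, limited to 1 d.p. → 4 s.f.
Carrying full precision, 70.36 ÷ 351.649 = 0.200085881092…; keep min(3, 4) = 3 s.f.
Rounded to 3 significant figures: 0.200.

0.200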